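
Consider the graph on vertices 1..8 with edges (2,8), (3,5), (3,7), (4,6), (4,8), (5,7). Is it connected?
No, it has 3 components: {1}, {2, 4, 6, 8}, {3, 5, 7}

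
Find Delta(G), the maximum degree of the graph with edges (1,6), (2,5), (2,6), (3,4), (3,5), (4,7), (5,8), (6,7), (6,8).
4 (attained at vertex 6)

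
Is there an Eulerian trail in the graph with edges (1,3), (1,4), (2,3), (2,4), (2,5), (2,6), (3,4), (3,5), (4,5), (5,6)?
Yes — and in fact it has an Eulerian circuit (the graph is connected and all 6 vertices have even degree)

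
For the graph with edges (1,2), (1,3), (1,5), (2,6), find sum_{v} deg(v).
8 (handshake: sum of degrees = 2|E| = 2 x 4 = 8)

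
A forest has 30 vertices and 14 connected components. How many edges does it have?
16 (Each of the 14 component trees on V_i vertices has V_i - 1 edges; summing gives V - C = 30 - 14 = 16)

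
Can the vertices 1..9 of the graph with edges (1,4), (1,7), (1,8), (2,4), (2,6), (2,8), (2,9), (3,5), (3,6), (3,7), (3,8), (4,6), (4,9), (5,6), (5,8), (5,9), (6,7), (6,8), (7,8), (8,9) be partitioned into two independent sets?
No (odd cycle of length 3: 7 -> 1 -> 8 -> 7)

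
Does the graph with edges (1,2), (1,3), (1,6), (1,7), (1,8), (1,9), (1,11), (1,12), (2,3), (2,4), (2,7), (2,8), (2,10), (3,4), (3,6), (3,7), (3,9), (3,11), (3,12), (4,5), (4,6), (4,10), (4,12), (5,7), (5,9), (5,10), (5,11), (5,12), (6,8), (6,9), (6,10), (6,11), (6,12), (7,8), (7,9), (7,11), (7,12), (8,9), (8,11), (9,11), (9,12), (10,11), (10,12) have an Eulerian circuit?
Yes (the graph is connected and all 12 vertices have even degree)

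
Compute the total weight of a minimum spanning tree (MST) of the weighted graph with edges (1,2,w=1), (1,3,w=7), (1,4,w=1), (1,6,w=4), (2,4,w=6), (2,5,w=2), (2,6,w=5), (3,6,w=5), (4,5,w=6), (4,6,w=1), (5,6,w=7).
10 (MST edges: (1,2,w=1), (1,4,w=1), (2,5,w=2), (3,6,w=5), (4,6,w=1); sum of weights 1 + 1 + 2 + 5 + 1 = 10)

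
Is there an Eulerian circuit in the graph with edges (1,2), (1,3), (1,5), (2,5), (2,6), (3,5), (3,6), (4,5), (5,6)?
No (6 vertices have odd degree: {1, 2, 3, 4, 5, 6}; Eulerian circuit requires 0)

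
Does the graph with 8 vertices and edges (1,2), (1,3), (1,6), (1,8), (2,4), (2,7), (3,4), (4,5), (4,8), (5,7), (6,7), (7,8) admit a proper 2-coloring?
Yes. Partition: {1, 4, 7}, {2, 3, 5, 6, 8}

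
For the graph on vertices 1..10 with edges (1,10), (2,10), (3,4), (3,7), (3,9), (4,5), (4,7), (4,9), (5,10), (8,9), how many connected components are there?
2 (components: {1, 2, 3, 4, 5, 7, 8, 9, 10}, {6})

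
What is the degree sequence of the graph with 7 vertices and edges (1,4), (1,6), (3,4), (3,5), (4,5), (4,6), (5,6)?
[4, 3, 3, 2, 2, 0, 0] (degrees: deg(1)=2, deg(2)=0, deg(3)=2, deg(4)=4, deg(5)=3, deg(6)=3, deg(7)=0)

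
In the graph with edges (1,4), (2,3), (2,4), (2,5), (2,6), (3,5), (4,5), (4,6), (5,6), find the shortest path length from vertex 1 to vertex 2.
2 (path: 1 -> 4 -> 2, 2 edges)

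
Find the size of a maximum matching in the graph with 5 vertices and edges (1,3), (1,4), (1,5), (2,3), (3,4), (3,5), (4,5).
2 (matching: (1,4), (3,5); upper bound floor(n/2) = floor(5/2) = 2)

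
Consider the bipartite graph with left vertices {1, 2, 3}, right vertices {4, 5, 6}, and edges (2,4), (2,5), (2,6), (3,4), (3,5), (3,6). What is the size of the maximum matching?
2 (matching: (2,6), (3,5); upper bound min(|L|,|R|) = min(3,3) = 3)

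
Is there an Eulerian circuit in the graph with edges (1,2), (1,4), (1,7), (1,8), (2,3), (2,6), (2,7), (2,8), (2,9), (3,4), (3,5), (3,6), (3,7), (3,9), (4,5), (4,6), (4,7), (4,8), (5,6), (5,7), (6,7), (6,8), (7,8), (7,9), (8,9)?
Yes (the graph is connected and all 9 vertices have even degree)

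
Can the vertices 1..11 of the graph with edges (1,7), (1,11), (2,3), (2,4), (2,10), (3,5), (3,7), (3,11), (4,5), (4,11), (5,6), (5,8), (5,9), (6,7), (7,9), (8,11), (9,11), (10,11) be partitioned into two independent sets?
Yes. Partition: {1, 3, 4, 6, 8, 9, 10}, {2, 5, 7, 11}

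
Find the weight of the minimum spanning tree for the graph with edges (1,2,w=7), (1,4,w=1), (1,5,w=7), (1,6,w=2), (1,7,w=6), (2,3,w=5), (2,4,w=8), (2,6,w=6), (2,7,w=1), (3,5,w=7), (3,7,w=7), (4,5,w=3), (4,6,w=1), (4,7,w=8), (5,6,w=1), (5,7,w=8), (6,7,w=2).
11 (MST edges: (1,4,w=1), (2,3,w=5), (2,7,w=1), (4,6,w=1), (5,6,w=1), (6,7,w=2); sum of weights 1 + 5 + 1 + 1 + 1 + 2 = 11)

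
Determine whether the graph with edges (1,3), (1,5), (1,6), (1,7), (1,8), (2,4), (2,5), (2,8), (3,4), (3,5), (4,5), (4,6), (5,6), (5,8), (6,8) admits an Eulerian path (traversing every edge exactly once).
No (4 vertices have odd degree: {1, 2, 3, 7}; Eulerian path requires 0 or 2)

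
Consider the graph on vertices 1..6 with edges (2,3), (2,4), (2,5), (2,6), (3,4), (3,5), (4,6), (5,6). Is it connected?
No, it has 2 components: {1}, {2, 3, 4, 5, 6}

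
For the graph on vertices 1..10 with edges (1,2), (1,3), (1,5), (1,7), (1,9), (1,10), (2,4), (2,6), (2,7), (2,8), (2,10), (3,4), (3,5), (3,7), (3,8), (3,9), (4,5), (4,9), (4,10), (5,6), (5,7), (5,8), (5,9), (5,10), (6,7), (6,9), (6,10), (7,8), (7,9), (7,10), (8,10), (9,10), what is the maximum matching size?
5 (matching: (1,10), (2,6), (3,4), (5,8), (7,9); upper bound floor(n/2) = floor(10/2) = 5)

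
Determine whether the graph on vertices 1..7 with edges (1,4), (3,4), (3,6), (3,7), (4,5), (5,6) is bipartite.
Yes. Partition: {1, 2, 3, 5}, {4, 6, 7}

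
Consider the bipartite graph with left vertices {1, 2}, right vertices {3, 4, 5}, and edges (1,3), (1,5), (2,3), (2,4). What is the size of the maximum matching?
2 (matching: (1,5), (2,4); upper bound min(|L|,|R|) = min(2,3) = 2)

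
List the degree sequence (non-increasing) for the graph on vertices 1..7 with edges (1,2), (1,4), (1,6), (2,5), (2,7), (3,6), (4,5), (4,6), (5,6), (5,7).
[4, 4, 3, 3, 3, 2, 1] (degrees: deg(1)=3, deg(2)=3, deg(3)=1, deg(4)=3, deg(5)=4, deg(6)=4, deg(7)=2)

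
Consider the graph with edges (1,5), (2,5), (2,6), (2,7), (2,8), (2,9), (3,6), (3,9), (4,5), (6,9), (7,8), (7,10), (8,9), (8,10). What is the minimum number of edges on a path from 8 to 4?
3 (path: 8 -> 2 -> 5 -> 4, 3 edges)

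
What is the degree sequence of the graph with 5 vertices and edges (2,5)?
[1, 1, 0, 0, 0] (degrees: deg(1)=0, deg(2)=1, deg(3)=0, deg(4)=0, deg(5)=1)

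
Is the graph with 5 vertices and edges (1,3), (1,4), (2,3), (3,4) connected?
No, it has 2 components: {1, 2, 3, 4}, {5}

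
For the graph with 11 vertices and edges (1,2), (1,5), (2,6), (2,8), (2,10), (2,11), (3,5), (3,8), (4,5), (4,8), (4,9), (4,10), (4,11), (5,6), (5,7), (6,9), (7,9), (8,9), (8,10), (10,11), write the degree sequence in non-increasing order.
[5, 5, 5, 5, 4, 4, 3, 3, 2, 2, 2] (degrees: deg(1)=2, deg(2)=5, deg(3)=2, deg(4)=5, deg(5)=5, deg(6)=3, deg(7)=2, deg(8)=5, deg(9)=4, deg(10)=4, deg(11)=3)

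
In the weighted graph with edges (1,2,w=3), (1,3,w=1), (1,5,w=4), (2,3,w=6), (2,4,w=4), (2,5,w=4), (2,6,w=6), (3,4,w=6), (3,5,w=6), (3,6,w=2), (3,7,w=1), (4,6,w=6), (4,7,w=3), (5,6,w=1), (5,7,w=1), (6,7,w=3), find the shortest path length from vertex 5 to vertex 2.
4 (path: 5 -> 2; weights 4 = 4)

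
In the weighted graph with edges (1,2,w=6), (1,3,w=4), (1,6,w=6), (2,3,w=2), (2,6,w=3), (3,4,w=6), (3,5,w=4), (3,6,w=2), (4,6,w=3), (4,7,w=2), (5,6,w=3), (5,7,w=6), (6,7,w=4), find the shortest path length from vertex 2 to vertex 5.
6 (path: 2 -> 3 -> 5; weights 2 + 4 = 6)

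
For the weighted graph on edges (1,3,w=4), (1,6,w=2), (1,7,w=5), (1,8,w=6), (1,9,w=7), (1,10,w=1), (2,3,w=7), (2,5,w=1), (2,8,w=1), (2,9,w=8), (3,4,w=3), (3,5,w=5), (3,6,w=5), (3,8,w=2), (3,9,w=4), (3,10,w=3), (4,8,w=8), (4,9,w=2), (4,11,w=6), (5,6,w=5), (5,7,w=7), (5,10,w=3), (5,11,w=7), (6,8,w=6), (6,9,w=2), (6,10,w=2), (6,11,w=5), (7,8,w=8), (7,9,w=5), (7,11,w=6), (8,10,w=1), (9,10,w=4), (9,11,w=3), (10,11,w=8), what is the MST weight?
20 (MST edges: (1,6,w=2), (1,7,w=5), (1,10,w=1), (2,5,w=1), (2,8,w=1), (3,8,w=2), (4,9,w=2), (6,9,w=2), (8,10,w=1), (9,11,w=3); sum of weights 2 + 5 + 1 + 1 + 1 + 2 + 2 + 2 + 1 + 3 = 20)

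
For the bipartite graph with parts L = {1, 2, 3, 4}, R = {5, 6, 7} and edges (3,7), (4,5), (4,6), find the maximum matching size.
2 (matching: (3,7), (4,6); upper bound min(|L|,|R|) = min(4,3) = 3)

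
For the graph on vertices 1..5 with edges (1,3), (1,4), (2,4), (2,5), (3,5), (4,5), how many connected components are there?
1 (components: {1, 2, 3, 4, 5})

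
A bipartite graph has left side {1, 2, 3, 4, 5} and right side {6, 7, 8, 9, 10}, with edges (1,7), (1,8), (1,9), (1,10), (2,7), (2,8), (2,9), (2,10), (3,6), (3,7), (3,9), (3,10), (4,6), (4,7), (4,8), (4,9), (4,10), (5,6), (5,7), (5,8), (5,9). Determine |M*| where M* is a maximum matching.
5 (matching: (1,10), (2,9), (3,7), (4,8), (5,6); upper bound min(|L|,|R|) = min(5,5) = 5)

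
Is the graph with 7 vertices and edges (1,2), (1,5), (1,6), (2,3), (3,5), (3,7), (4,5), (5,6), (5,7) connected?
Yes (BFS from 1 visits [1, 2, 5, 6, 3, 4, 7] — all 7 vertices reached)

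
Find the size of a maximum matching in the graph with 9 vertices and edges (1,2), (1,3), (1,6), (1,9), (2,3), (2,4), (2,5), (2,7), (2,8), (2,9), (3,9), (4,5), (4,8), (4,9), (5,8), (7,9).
4 (matching: (1,6), (2,8), (4,5), (7,9); upper bound floor(n/2) = floor(9/2) = 4)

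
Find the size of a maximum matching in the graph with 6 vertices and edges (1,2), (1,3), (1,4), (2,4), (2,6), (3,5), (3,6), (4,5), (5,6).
3 (matching: (1,4), (2,6), (3,5); upper bound floor(n/2) = floor(6/2) = 3)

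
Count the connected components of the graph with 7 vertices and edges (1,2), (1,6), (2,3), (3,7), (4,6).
2 (components: {1, 2, 3, 4, 6, 7}, {5})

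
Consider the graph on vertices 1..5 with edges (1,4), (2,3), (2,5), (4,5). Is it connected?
Yes (BFS from 1 visits [1, 4, 5, 2, 3] — all 5 vertices reached)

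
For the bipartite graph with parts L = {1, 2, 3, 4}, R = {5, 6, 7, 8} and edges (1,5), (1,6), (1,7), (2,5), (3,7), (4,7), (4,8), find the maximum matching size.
4 (matching: (1,6), (2,5), (3,7), (4,8); upper bound min(|L|,|R|) = min(4,4) = 4)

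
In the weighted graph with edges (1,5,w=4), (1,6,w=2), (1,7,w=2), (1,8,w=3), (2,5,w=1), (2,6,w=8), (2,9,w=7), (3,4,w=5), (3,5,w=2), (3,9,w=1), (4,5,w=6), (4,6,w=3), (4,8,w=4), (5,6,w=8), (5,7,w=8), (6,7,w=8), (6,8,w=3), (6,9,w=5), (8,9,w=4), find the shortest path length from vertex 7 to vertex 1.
2 (path: 7 -> 1; weights 2 = 2)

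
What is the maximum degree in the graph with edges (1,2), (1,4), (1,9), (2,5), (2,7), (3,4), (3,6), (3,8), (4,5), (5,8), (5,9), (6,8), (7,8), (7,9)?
4 (attained at vertices 5, 8)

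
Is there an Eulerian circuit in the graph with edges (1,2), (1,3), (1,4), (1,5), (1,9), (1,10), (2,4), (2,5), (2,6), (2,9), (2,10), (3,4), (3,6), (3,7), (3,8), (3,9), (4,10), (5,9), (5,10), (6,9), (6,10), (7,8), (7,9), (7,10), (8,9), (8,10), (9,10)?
Yes (the graph is connected and all 10 vertices have even degree)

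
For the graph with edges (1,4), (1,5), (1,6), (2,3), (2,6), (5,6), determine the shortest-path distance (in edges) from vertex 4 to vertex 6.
2 (path: 4 -> 1 -> 6, 2 edges)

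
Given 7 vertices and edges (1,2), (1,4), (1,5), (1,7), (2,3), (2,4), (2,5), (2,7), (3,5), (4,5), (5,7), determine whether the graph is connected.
No, it has 2 components: {1, 2, 3, 4, 5, 7}, {6}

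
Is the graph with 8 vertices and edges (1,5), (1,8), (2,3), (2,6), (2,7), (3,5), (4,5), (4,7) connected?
Yes (BFS from 1 visits [1, 5, 8, 3, 4, 2, 7, 6] — all 8 vertices reached)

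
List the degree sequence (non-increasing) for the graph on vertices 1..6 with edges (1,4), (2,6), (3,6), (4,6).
[3, 2, 1, 1, 1, 0] (degrees: deg(1)=1, deg(2)=1, deg(3)=1, deg(4)=2, deg(5)=0, deg(6)=3)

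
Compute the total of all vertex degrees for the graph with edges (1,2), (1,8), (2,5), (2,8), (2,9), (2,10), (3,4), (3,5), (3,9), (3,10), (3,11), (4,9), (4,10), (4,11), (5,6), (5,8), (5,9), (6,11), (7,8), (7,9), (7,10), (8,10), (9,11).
46 (handshake: sum of degrees = 2|E| = 2 x 23 = 46)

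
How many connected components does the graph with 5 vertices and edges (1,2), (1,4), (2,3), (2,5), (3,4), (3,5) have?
1 (components: {1, 2, 3, 4, 5})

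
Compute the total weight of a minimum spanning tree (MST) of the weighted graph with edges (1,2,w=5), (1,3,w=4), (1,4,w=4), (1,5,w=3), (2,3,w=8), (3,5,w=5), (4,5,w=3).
15 (MST edges: (1,2,w=5), (1,3,w=4), (1,5,w=3), (4,5,w=3); sum of weights 5 + 4 + 3 + 3 = 15)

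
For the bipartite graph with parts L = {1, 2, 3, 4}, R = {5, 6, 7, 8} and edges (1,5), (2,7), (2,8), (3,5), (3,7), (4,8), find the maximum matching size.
3 (matching: (1,5), (2,8), (3,7); upper bound min(|L|,|R|) = min(4,4) = 4)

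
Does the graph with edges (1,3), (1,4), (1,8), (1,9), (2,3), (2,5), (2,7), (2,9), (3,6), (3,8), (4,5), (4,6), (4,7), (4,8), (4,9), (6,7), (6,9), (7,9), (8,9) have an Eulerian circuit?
Yes (the graph is connected and all 9 vertices have even degree)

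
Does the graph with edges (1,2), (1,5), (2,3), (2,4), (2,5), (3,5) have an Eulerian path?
Yes (the graph is connected and exactly 2 vertices have odd degree: {4, 5}; any Eulerian path must start and end at those)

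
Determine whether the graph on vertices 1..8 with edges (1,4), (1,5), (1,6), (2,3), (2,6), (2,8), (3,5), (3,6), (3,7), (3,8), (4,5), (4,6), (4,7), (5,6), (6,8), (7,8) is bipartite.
No (odd cycle of length 3: 4 -> 1 -> 6 -> 4)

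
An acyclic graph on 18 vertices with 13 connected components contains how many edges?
5 (Each of the 13 component trees on V_i vertices has V_i - 1 edges; summing gives V - C = 18 - 13 = 5)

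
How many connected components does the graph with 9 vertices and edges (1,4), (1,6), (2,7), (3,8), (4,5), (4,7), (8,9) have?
2 (components: {1, 2, 4, 5, 6, 7}, {3, 8, 9})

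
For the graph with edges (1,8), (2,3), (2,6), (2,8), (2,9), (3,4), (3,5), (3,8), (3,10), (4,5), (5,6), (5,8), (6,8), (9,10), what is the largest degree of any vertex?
5 (attained at vertices 3, 8)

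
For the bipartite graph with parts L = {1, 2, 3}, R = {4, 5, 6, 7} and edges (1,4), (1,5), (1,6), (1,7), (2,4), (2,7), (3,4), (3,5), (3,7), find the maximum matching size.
3 (matching: (1,6), (2,7), (3,5); upper bound min(|L|,|R|) = min(3,4) = 3)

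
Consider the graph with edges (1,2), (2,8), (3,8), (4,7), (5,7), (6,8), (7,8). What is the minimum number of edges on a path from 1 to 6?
3 (path: 1 -> 2 -> 8 -> 6, 3 edges)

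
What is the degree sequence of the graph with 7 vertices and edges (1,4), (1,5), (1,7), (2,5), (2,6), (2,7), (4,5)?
[3, 3, 3, 2, 2, 1, 0] (degrees: deg(1)=3, deg(2)=3, deg(3)=0, deg(4)=2, deg(5)=3, deg(6)=1, deg(7)=2)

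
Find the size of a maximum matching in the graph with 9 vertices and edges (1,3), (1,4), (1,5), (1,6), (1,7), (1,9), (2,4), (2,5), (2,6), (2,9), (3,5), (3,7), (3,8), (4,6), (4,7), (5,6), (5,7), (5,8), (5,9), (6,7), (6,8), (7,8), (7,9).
4 (matching: (1,5), (2,4), (6,8), (7,9); upper bound floor(n/2) = floor(9/2) = 4)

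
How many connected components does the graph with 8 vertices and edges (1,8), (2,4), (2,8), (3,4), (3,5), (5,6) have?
2 (components: {1, 2, 3, 4, 5, 6, 8}, {7})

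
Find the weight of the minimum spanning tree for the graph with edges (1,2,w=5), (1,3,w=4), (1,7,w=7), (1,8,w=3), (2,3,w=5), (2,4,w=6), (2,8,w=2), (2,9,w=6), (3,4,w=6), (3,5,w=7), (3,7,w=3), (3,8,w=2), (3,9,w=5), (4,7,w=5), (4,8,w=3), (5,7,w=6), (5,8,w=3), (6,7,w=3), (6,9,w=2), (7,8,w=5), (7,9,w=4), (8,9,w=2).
20 (MST edges: (1,8,w=3), (2,8,w=2), (3,7,w=3), (3,8,w=2), (4,8,w=3), (5,8,w=3), (6,9,w=2), (8,9,w=2); sum of weights 3 + 2 + 3 + 2 + 3 + 3 + 2 + 2 = 20)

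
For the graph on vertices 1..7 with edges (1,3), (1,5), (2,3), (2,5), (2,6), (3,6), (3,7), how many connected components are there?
2 (components: {1, 2, 3, 5, 6, 7}, {4})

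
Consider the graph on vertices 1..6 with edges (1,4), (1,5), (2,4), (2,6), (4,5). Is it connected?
No, it has 2 components: {1, 2, 4, 5, 6}, {3}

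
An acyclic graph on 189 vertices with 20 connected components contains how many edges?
169 (Each of the 20 component trees on V_i vertices has V_i - 1 edges; summing gives V - C = 189 - 20 = 169)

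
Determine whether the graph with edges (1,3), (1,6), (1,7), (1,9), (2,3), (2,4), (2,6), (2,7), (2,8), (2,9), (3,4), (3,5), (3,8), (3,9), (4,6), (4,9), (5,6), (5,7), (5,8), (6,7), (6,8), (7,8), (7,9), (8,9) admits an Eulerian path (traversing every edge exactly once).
Yes — and in fact it has an Eulerian circuit (the graph is connected and all 9 vertices have even degree)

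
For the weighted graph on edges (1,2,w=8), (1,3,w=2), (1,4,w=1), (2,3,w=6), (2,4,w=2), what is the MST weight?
5 (MST edges: (1,3,w=2), (1,4,w=1), (2,4,w=2); sum of weights 2 + 1 + 2 = 5)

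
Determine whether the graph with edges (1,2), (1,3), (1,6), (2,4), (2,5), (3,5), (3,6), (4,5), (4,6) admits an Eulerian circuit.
No (6 vertices have odd degree: {1, 2, 3, 4, 5, 6}; Eulerian circuit requires 0)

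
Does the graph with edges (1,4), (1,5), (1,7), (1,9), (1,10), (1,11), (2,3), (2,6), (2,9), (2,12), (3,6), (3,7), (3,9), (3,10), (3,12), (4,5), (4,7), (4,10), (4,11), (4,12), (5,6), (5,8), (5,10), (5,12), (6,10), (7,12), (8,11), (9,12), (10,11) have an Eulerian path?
Yes — and in fact it has an Eulerian circuit (the graph is connected and all 12 vertices have even degree)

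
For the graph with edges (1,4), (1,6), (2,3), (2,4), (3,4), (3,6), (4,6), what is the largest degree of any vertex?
4 (attained at vertex 4)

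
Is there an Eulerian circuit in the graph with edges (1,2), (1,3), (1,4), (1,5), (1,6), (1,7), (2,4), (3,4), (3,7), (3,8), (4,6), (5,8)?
Yes (the graph is connected and all 8 vertices have even degree)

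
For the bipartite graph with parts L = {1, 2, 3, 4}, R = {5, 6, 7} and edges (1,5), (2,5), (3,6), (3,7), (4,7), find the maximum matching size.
3 (matching: (1,5), (3,6), (4,7); upper bound min(|L|,|R|) = min(4,3) = 3)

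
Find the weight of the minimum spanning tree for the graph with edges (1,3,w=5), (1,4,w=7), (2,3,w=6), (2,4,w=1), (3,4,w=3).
9 (MST edges: (1,3,w=5), (2,4,w=1), (3,4,w=3); sum of weights 5 + 1 + 3 = 9)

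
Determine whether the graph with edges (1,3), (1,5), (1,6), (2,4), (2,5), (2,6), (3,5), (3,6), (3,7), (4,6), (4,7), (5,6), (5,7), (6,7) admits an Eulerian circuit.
No (4 vertices have odd degree: {1, 2, 4, 5}; Eulerian circuit requires 0)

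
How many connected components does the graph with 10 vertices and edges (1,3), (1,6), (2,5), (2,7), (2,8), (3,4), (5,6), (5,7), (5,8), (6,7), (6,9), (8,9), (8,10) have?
1 (components: {1, 2, 3, 4, 5, 6, 7, 8, 9, 10})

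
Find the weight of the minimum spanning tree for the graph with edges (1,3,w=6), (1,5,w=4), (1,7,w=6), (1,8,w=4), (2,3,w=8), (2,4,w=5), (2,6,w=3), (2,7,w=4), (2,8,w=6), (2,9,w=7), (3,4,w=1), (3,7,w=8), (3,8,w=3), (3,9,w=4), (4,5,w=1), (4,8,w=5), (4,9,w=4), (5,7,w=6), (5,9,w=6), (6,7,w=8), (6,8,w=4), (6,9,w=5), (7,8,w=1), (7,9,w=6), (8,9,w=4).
21 (MST edges: (1,5,w=4), (2,6,w=3), (2,7,w=4), (3,4,w=1), (3,8,w=3), (3,9,w=4), (4,5,w=1), (7,8,w=1); sum of weights 4 + 3 + 4 + 1 + 3 + 4 + 1 + 1 = 21)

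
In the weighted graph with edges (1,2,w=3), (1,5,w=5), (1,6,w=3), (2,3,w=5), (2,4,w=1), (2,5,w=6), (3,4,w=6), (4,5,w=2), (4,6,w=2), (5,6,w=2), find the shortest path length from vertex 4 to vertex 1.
4 (path: 4 -> 2 -> 1; weights 1 + 3 = 4)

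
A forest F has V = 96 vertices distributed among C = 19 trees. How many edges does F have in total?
77 (Each of the 19 component trees on V_i vertices has V_i - 1 edges; summing gives V - C = 96 - 19 = 77)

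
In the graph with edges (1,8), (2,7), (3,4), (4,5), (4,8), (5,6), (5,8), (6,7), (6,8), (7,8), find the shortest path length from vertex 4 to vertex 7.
2 (path: 4 -> 8 -> 7, 2 edges)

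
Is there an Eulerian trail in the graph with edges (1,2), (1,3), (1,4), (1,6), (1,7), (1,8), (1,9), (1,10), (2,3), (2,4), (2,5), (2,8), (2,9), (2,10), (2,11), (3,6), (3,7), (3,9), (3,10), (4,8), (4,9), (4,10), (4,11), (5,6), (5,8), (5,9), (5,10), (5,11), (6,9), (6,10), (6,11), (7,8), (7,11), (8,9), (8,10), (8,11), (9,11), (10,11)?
Yes — and in fact it has an Eulerian circuit (the graph is connected and all 11 vertices have even degree)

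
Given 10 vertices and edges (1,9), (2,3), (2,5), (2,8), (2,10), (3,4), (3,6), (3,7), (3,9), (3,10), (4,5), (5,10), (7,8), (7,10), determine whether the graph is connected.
Yes (BFS from 1 visits [1, 9, 3, 2, 4, 6, 7, 10, 5, 8] — all 10 vertices reached)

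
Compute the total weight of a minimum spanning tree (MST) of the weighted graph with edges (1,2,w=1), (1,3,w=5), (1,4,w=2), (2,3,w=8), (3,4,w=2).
5 (MST edges: (1,2,w=1), (1,4,w=2), (3,4,w=2); sum of weights 1 + 2 + 2 = 5)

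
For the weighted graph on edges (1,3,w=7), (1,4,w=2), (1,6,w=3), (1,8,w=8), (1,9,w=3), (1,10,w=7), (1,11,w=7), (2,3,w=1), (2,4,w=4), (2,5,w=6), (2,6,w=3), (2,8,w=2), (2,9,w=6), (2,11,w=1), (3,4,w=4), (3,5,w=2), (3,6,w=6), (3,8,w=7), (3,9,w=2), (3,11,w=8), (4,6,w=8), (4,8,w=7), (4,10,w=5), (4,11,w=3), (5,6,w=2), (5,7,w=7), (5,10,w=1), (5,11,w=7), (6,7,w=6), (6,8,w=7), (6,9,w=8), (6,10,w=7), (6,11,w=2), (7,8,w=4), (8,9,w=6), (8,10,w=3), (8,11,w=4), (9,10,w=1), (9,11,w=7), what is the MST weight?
19 (MST edges: (1,4,w=2), (1,6,w=3), (2,3,w=1), (2,8,w=2), (2,11,w=1), (3,5,w=2), (5,6,w=2), (5,10,w=1), (7,8,w=4), (9,10,w=1); sum of weights 2 + 3 + 1 + 2 + 1 + 2 + 2 + 1 + 4 + 1 = 19)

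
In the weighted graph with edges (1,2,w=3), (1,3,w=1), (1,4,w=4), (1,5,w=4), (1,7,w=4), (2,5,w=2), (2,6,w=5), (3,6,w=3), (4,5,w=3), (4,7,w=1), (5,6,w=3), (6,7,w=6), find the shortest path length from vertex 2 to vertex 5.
2 (path: 2 -> 5; weights 2 = 2)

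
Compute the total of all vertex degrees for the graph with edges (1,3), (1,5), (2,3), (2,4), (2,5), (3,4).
12 (handshake: sum of degrees = 2|E| = 2 x 6 = 12)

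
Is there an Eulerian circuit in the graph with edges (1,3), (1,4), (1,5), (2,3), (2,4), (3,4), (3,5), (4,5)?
No (2 vertices have odd degree: {1, 5}; Eulerian circuit requires 0)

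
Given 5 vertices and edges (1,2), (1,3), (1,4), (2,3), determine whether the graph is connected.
No, it has 2 components: {1, 2, 3, 4}, {5}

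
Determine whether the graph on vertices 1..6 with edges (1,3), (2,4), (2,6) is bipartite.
Yes. Partition: {1, 2, 5}, {3, 4, 6}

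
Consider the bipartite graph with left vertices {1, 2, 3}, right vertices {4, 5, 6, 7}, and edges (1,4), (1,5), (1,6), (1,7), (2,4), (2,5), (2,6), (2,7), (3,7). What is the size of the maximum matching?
3 (matching: (1,5), (2,6), (3,7); upper bound min(|L|,|R|) = min(3,4) = 3)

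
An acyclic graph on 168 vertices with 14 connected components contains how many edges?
154 (Each of the 14 component trees on V_i vertices has V_i - 1 edges; summing gives V - C = 168 - 14 = 154)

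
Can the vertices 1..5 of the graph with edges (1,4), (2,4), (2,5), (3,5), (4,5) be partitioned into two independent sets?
No (odd cycle of length 3: 5 -> 4 -> 2 -> 5)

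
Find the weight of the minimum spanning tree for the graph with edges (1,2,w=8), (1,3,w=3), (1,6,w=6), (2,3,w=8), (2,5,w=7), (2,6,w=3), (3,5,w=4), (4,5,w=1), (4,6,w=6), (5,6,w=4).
15 (MST edges: (1,3,w=3), (2,6,w=3), (3,5,w=4), (4,5,w=1), (5,6,w=4); sum of weights 3 + 3 + 4 + 1 + 4 = 15)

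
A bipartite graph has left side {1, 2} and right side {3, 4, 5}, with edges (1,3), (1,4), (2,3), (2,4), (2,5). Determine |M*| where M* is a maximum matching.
2 (matching: (1,4), (2,5); upper bound min(|L|,|R|) = min(2,3) = 2)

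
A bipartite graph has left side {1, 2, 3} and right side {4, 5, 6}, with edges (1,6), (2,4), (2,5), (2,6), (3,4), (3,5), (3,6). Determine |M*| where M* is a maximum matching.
3 (matching: (1,6), (2,5), (3,4); upper bound min(|L|,|R|) = min(3,3) = 3)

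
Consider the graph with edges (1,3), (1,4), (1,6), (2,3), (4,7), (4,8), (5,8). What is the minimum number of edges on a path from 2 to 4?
3 (path: 2 -> 3 -> 1 -> 4, 3 edges)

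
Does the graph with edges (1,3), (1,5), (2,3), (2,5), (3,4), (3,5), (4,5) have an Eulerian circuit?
Yes (the graph is connected and all 5 vertices have even degree)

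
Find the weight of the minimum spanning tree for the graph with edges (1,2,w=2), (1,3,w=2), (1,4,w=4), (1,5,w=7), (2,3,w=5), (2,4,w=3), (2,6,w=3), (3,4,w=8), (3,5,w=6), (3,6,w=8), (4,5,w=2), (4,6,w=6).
12 (MST edges: (1,2,w=2), (1,3,w=2), (2,4,w=3), (2,6,w=3), (4,5,w=2); sum of weights 2 + 2 + 3 + 3 + 2 = 12)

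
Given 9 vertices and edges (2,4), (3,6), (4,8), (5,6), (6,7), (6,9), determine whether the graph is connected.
No, it has 3 components: {1}, {2, 4, 8}, {3, 5, 6, 7, 9}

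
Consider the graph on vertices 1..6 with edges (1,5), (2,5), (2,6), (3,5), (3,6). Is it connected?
No, it has 2 components: {1, 2, 3, 5, 6}, {4}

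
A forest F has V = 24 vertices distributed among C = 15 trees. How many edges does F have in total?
9 (Each of the 15 component trees on V_i vertices has V_i - 1 edges; summing gives V - C = 24 - 15 = 9)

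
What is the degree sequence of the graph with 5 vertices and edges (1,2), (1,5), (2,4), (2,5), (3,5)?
[3, 3, 2, 1, 1] (degrees: deg(1)=2, deg(2)=3, deg(3)=1, deg(4)=1, deg(5)=3)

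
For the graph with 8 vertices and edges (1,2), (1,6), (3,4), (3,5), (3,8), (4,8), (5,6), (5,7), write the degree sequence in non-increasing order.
[3, 3, 2, 2, 2, 2, 1, 1] (degrees: deg(1)=2, deg(2)=1, deg(3)=3, deg(4)=2, deg(5)=3, deg(6)=2, deg(7)=1, deg(8)=2)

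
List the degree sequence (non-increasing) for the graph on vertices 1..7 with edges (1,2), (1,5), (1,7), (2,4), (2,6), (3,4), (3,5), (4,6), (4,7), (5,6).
[4, 3, 3, 3, 3, 2, 2] (degrees: deg(1)=3, deg(2)=3, deg(3)=2, deg(4)=4, deg(5)=3, deg(6)=3, deg(7)=2)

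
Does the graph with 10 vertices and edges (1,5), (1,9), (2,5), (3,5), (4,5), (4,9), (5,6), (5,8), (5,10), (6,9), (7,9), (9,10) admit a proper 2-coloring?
Yes. Partition: {1, 2, 3, 4, 6, 7, 8, 10}, {5, 9}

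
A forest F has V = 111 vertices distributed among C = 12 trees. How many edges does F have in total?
99 (Each of the 12 component trees on V_i vertices has V_i - 1 edges; summing gives V - C = 111 - 12 = 99)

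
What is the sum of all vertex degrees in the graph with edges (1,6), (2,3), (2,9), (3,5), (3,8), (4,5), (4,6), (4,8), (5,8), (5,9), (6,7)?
22 (handshake: sum of degrees = 2|E| = 2 x 11 = 22)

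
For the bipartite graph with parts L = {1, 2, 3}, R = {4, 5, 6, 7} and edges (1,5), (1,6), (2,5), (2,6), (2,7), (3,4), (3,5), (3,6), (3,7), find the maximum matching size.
3 (matching: (1,6), (2,7), (3,5); upper bound min(|L|,|R|) = min(3,4) = 3)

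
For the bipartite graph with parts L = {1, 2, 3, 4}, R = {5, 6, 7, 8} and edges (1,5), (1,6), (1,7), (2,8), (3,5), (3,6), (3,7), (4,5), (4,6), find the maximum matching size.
4 (matching: (1,7), (2,8), (3,6), (4,5); upper bound min(|L|,|R|) = min(4,4) = 4)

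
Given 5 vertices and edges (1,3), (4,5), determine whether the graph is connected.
No, it has 3 components: {1, 3}, {2}, {4, 5}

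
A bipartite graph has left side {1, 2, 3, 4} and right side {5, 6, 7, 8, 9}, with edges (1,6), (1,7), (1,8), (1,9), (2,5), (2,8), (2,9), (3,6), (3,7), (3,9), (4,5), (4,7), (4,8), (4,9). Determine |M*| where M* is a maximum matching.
4 (matching: (1,9), (2,8), (3,6), (4,7); upper bound min(|L|,|R|) = min(4,5) = 4)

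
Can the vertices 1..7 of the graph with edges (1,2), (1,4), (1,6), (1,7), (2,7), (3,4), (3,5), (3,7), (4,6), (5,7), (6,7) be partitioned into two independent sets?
No (odd cycle of length 3: 7 -> 1 -> 2 -> 7)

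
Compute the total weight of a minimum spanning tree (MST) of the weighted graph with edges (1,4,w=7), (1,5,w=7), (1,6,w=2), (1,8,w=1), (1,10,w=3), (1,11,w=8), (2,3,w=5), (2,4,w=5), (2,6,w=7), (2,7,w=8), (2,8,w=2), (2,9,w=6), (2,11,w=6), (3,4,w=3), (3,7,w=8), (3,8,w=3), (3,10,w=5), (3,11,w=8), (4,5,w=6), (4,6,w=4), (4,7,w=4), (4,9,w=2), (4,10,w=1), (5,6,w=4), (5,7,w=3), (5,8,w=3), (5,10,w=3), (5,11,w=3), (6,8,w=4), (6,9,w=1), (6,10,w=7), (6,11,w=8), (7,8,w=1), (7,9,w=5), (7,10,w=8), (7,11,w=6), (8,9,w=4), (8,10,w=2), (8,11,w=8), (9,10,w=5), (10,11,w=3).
19 (MST edges: (1,6,w=2), (1,8,w=1), (2,8,w=2), (3,4,w=3), (4,9,w=2), (4,10,w=1), (5,7,w=3), (5,11,w=3), (6,9,w=1), (7,8,w=1); sum of weights 2 + 1 + 2 + 3 + 2 + 1 + 3 + 3 + 1 + 1 = 19)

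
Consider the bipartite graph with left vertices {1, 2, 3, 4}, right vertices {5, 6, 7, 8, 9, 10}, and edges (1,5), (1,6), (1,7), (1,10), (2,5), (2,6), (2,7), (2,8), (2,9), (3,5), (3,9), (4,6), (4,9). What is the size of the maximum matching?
4 (matching: (1,10), (2,8), (3,9), (4,6); upper bound min(|L|,|R|) = min(4,6) = 4)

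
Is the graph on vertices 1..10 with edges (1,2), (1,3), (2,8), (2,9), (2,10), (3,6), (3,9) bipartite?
Yes. Partition: {1, 4, 5, 6, 7, 8, 9, 10}, {2, 3}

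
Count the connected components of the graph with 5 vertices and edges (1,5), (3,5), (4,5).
2 (components: {1, 3, 4, 5}, {2})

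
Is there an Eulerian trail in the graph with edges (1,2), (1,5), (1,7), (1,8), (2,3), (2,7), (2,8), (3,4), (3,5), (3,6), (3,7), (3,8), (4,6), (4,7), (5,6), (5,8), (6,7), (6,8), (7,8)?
Yes (the graph is connected and exactly 2 vertices have odd degree: {4, 6}; any Eulerian path must start and end at those)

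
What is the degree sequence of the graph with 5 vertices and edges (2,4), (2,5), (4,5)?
[2, 2, 2, 0, 0] (degrees: deg(1)=0, deg(2)=2, deg(3)=0, deg(4)=2, deg(5)=2)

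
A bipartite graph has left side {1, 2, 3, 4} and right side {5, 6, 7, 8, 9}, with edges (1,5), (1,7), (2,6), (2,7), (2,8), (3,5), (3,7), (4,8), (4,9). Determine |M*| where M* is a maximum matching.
4 (matching: (1,7), (2,8), (3,5), (4,9); upper bound min(|L|,|R|) = min(4,5) = 4)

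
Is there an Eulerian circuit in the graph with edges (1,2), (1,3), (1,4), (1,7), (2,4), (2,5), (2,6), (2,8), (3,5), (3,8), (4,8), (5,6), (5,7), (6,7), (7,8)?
No (4 vertices have odd degree: {2, 3, 4, 6}; Eulerian circuit requires 0)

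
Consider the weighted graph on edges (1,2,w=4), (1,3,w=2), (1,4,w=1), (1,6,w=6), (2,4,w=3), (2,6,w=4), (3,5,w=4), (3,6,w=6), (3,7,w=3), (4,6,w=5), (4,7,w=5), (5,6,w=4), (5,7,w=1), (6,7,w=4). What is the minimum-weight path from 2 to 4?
3 (path: 2 -> 4; weights 3 = 3)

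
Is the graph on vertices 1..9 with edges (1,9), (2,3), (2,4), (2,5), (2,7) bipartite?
Yes. Partition: {1, 2, 6, 8}, {3, 4, 5, 7, 9}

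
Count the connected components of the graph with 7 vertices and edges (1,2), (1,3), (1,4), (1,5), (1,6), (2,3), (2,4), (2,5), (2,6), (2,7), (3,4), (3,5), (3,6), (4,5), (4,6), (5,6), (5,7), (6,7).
1 (components: {1, 2, 3, 4, 5, 6, 7})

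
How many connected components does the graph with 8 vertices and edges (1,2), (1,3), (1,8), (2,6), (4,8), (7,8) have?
2 (components: {1, 2, 3, 4, 6, 7, 8}, {5})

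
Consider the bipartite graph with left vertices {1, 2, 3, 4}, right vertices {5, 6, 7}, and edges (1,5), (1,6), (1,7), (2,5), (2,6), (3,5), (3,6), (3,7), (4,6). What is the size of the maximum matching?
3 (matching: (1,7), (2,6), (3,5); upper bound min(|L|,|R|) = min(4,3) = 3)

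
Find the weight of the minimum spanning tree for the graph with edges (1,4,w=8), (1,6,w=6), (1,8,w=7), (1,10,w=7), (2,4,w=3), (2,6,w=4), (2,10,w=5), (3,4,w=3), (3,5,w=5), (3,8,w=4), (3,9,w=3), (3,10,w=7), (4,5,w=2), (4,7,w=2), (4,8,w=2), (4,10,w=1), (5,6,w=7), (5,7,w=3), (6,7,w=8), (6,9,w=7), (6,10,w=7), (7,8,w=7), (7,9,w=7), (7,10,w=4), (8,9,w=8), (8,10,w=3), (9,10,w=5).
26 (MST edges: (1,6,w=6), (2,4,w=3), (2,6,w=4), (3,4,w=3), (3,9,w=3), (4,5,w=2), (4,7,w=2), (4,8,w=2), (4,10,w=1); sum of weights 6 + 3 + 4 + 3 + 3 + 2 + 2 + 2 + 1 = 26)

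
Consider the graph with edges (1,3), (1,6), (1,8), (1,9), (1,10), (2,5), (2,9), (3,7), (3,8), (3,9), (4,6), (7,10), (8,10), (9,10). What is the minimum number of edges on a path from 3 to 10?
2 (path: 3 -> 1 -> 10, 2 edges)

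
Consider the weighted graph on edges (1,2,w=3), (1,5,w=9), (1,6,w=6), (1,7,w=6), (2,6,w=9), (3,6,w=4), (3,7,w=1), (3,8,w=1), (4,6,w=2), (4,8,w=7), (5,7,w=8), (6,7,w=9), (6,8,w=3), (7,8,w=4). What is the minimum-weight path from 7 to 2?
9 (path: 7 -> 1 -> 2; weights 6 + 3 = 9)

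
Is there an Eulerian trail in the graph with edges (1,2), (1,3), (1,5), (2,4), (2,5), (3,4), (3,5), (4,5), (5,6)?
No (6 vertices have odd degree: {1, 2, 3, 4, 5, 6}; Eulerian path requires 0 or 2)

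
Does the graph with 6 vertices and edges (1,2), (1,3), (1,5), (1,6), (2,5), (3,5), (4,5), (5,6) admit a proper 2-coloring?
No (odd cycle of length 3: 2 -> 1 -> 5 -> 2)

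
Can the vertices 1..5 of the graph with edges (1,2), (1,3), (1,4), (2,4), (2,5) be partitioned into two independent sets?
No (odd cycle of length 3: 4 -> 1 -> 2 -> 4)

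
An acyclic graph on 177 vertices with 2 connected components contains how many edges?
175 (Each of the 2 component trees on V_i vertices has V_i - 1 edges; summing gives V - C = 177 - 2 = 175)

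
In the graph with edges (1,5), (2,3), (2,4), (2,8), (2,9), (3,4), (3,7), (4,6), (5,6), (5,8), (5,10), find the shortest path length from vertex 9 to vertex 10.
4 (path: 9 -> 2 -> 8 -> 5 -> 10, 4 edges)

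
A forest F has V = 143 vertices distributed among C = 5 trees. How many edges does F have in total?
138 (Each of the 5 component trees on V_i vertices has V_i - 1 edges; summing gives V - C = 143 - 5 = 138)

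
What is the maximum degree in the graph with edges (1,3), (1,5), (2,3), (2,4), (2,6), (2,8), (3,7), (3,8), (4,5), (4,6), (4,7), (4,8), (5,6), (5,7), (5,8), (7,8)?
5 (attained at vertices 4, 5, 8)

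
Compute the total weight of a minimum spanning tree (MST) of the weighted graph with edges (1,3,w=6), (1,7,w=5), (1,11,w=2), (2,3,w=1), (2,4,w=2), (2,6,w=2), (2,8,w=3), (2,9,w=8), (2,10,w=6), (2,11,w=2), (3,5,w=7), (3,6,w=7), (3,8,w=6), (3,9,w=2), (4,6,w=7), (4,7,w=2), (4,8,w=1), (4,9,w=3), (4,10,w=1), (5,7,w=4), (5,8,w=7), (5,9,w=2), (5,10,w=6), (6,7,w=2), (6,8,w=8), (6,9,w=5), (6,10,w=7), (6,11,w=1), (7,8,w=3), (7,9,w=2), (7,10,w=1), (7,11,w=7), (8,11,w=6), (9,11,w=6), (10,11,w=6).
15 (MST edges: (1,11,w=2), (2,3,w=1), (2,4,w=2), (2,6,w=2), (3,9,w=2), (4,8,w=1), (4,10,w=1), (5,9,w=2), (6,11,w=1), (7,10,w=1); sum of weights 2 + 1 + 2 + 2 + 2 + 1 + 1 + 2 + 1 + 1 = 15)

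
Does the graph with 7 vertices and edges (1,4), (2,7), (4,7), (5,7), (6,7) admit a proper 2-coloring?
Yes. Partition: {1, 3, 7}, {2, 4, 5, 6}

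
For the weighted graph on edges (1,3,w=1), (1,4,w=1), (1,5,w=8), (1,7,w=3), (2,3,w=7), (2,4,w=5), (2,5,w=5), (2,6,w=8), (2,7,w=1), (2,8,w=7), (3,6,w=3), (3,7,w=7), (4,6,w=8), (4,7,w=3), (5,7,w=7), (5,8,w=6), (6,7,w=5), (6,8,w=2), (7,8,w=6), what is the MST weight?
16 (MST edges: (1,3,w=1), (1,4,w=1), (1,7,w=3), (2,5,w=5), (2,7,w=1), (3,6,w=3), (6,8,w=2); sum of weights 1 + 1 + 3 + 5 + 1 + 3 + 2 = 16)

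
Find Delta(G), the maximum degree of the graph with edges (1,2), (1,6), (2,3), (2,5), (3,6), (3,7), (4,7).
3 (attained at vertices 2, 3)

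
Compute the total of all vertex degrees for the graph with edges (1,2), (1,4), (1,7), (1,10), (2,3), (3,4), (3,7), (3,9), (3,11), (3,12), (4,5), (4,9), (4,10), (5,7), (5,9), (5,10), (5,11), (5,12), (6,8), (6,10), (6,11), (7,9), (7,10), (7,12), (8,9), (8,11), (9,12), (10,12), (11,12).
58 (handshake: sum of degrees = 2|E| = 2 x 29 = 58)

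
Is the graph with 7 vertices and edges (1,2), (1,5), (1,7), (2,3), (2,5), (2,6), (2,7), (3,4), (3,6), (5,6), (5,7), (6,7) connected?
Yes (BFS from 1 visits [1, 2, 5, 7, 3, 6, 4] — all 7 vertices reached)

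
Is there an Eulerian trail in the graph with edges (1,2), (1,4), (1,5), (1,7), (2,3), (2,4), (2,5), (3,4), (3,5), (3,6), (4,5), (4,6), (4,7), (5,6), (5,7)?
Yes (the graph is connected and exactly 2 vertices have odd degree: {6, 7}; any Eulerian path must start and end at those)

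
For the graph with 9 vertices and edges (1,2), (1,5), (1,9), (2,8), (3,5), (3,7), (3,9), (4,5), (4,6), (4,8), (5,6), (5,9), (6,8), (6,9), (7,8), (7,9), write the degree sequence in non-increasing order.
[5, 5, 4, 4, 3, 3, 3, 3, 2] (degrees: deg(1)=3, deg(2)=2, deg(3)=3, deg(4)=3, deg(5)=5, deg(6)=4, deg(7)=3, deg(8)=4, deg(9)=5)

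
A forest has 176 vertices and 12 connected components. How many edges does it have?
164 (Each of the 12 component trees on V_i vertices has V_i - 1 edges; summing gives V - C = 176 - 12 = 164)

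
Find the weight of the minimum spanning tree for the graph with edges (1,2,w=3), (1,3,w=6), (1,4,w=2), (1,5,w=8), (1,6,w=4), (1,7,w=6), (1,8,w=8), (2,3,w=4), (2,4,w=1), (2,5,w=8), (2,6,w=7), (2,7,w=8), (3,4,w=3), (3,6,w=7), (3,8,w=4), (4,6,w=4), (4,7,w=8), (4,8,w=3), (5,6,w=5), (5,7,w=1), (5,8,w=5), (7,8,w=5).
19 (MST edges: (1,4,w=2), (1,6,w=4), (2,4,w=1), (3,4,w=3), (4,8,w=3), (5,7,w=1), (5,8,w=5); sum of weights 2 + 4 + 1 + 3 + 3 + 1 + 5 = 19)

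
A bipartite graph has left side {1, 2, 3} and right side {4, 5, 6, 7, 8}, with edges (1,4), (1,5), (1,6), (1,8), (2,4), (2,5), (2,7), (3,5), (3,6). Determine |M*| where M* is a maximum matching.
3 (matching: (1,8), (2,7), (3,6); upper bound min(|L|,|R|) = min(3,5) = 3)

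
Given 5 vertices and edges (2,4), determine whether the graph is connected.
No, it has 4 components: {1}, {2, 4}, {3}, {5}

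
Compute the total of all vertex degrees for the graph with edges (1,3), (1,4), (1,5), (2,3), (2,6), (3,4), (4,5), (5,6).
16 (handshake: sum of degrees = 2|E| = 2 x 8 = 16)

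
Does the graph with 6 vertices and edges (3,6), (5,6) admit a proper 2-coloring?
Yes. Partition: {1, 2, 3, 4, 5}, {6}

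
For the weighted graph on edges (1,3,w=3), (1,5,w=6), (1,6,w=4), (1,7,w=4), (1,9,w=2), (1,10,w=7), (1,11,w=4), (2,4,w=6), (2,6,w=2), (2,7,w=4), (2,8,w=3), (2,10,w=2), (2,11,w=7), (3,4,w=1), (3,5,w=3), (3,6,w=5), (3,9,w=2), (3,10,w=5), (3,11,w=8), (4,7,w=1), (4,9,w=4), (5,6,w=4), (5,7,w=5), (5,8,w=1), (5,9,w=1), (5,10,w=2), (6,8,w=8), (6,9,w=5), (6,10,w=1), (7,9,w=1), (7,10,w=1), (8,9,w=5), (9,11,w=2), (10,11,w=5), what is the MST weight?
13 (MST edges: (1,9,w=2), (2,6,w=2), (3,4,w=1), (4,7,w=1), (5,8,w=1), (5,9,w=1), (6,10,w=1), (7,9,w=1), (7,10,w=1), (9,11,w=2); sum of weights 2 + 2 + 1 + 1 + 1 + 1 + 1 + 1 + 1 + 2 = 13)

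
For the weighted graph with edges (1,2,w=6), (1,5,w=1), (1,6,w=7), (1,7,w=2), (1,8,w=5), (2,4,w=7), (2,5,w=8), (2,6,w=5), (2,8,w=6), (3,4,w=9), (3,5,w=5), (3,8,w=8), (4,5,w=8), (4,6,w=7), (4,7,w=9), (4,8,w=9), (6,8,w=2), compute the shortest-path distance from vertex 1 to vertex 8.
5 (path: 1 -> 8; weights 5 = 5)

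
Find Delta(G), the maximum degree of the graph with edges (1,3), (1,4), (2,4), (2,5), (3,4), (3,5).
3 (attained at vertices 3, 4)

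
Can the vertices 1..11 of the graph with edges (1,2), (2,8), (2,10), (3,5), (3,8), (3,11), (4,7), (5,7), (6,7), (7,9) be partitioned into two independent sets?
Yes. Partition: {1, 4, 5, 6, 8, 9, 10, 11}, {2, 3, 7}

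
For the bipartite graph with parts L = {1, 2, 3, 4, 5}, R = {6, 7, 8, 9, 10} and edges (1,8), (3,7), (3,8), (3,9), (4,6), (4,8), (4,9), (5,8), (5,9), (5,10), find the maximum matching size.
4 (matching: (1,8), (3,7), (4,9), (5,10); upper bound min(|L|,|R|) = min(5,5) = 5)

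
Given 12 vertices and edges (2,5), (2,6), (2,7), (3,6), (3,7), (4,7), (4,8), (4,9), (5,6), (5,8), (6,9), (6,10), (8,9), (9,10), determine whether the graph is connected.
No, it has 4 components: {1}, {2, 3, 4, 5, 6, 7, 8, 9, 10}, {11}, {12}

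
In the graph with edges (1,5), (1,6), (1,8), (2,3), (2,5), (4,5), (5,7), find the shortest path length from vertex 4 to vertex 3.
3 (path: 4 -> 5 -> 2 -> 3, 3 edges)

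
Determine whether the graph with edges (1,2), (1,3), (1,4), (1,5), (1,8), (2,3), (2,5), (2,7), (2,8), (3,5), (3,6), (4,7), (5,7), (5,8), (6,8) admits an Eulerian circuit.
No (4 vertices have odd degree: {1, 2, 5, 7}; Eulerian circuit requires 0)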